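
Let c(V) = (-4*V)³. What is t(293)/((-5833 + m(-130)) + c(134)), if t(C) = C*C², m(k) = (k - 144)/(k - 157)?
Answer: -7219128259/44196992069 ≈ -0.16334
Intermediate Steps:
m(k) = (-144 + k)/(-157 + k)
t(C) = C³
c(V) = -64*V³
t(293)/((-5833 + m(-130)) + c(134)) = 293³/((-5833 + (-144 - 130)/(-157 - 130)) - 64*134³) = 25153757/((-5833 - 274/(-287)) - 64*2406104) = 25153757/((-5833 - 1/287*(-274)) - 153990656) = 25153757/((-5833 + 274/287) - 153990656) = 25153757/(-1673797/287 - 153990656) = 25153757/(-44196992069/287) = 25153757*(-287/44196992069) = -7219128259/44196992069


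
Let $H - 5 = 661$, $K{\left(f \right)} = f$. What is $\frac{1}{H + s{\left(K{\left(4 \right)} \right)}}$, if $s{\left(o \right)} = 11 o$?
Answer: $\frac{1}{710} \approx 0.0014085$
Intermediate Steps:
$H = 666$ ($H = 5 + 661 = 666$)
$\frac{1}{H + s{\left(K{\left(4 \right)} \right)}} = \frac{1}{666 + 11 \cdot 4} = \frac{1}{666 + 44} = \frac{1}{710}$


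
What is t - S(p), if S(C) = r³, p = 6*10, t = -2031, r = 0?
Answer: -2031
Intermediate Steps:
p = 60
S(C) = 0 (S(C) = 0³ = 0)
t - S(p) = -2031 - 1*0 = -2031 + 0 = -2031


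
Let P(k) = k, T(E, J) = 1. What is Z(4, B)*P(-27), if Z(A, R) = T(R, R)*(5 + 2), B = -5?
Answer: -189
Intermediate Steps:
Z(A, R) = 7 (Z(A, R) = 1*(5 + 2) = 1*7 = 7)
Z(4, B)*P(-27) = 7*(-27) = -189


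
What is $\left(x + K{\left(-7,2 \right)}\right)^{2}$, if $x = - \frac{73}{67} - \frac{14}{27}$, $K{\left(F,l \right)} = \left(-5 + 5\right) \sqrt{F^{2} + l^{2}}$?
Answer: $\frac{8462281}{3272481} \approx 2.5859$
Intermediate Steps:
$K{\left(F,l \right)} = 0$ ($K{\left(F,l \right)} = 0 \sqrt{F^{2} + l^{2}} = 0$)
$x = - \frac{2909}{1809}$ ($x = \left(-73\right) \frac{1}{67} - \frac{14}{27} = - \frac{73}{67} - \frac{14}{27} = - \frac{2909}{1809} \approx -1.6081$)
$\left(x + K{\left(-7,2 \right)}\right)^{2} = \left(- \frac{2909}{1809} + 0\right)^{2} = \left(- \frac{2909}{1809}\right)^{2} = \frac{8462281}{3272481}$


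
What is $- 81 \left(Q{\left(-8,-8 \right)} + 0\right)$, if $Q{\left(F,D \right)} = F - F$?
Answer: $0$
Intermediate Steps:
$Q{\left(F,D \right)} = 0$
$- 81 \left(Q{\left(-8,-8 \right)} + 0\right) = - 81 \left(0 + 0\right) = \left(-81\right) 0 = 0$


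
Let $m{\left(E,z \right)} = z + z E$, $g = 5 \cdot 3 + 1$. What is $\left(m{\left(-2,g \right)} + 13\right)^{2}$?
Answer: $9$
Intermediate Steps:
$g = 16$ ($g = 15 + 1 = 16$)
$m{\left(E,z \right)} = z + E z$
$\left(m{\left(-2,g \right)} + 13\right)^{2} = \left(16 \left(1 - 2\right) + 13\right)^{2} = \left(16 \left(-1\right) + 13\right)^{2} = \left(-16 + 13\right)^{2} = \left(-3\right)^{2} = 9$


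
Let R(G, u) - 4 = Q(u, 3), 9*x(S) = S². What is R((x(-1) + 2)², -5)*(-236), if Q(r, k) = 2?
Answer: -1416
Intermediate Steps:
x(S) = S²/9
R(G, u) = 6 (R(G, u) = 4 + 2 = 6)
R((x(-1) + 2)², -5)*(-236) = 6*(-236) = -1416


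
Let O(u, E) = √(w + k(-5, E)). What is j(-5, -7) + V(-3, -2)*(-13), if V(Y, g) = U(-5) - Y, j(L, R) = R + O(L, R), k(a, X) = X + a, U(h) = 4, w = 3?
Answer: -98 + 3*I ≈ -98.0 + 3.0*I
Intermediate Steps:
O(u, E) = √(-2 + E) (O(u, E) = √(3 + (E - 5)) = √(3 + (-5 + E)) = √(-2 + E))
j(L, R) = R + √(-2 + R)
V(Y, g) = 4 - Y
j(-5, -7) + V(-3, -2)*(-13) = (-7 + √(-2 - 7)) + (4 - 1*(-3))*(-13) = (-7 + √(-9)) + (4 + 3)*(-13) = (-7 + 3*I) + 7*(-13) = (-7 + 3*I) - 91 = -98 + 3*I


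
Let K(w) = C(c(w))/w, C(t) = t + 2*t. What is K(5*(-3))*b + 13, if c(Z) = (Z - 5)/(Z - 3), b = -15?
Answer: 49/3 ≈ 16.333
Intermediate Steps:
c(Z) = (-5 + Z)/(-3 + Z)
C(t) = 3*t
K(w) = 3*(-5 + w)/(w*(-3 + w)) (K(w) = (3*((-5 + w)/(-3 + w)))/w = (3*(-5 + w)/(-3 + w))/w = 3*(-5 + w)/(w*(-3 + w)))
K(5*(-3))*b + 13 = (3*(-5 + 5*(-3))/(((5*(-3)))*(-3 + 5*(-3))))*(-15) + 13 = (3*(-5 - 15)/(-15*(-3 - 15)))*(-15) + 13 = (3*(-1/15)*(-20)/(-18))*(-15) + 13 = (3*(-1/15)*(-1/18)*(-20))*(-15) + 13 = -2/9*(-15) + 13 = 10/3 + 13 = 49/3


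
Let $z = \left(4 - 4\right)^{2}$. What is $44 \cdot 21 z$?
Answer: $0$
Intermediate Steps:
$z = 0$ ($z = 0^{2} = 0$)
$44 \cdot 21 z = 44 \cdot 21 \cdot 0 = 924 \cdot 0 = 0$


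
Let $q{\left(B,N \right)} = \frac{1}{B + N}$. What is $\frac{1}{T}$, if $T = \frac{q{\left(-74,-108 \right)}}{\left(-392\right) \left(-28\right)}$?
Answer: $-1997632$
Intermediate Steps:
$T = - \frac{1}{1997632}$ ($T = \frac{1}{\left(-74 - 108\right) \left(\left(-392\right) \left(-28\right)\right)} = \frac{1}{\left(-182\right) 10976} = \left(- \frac{1}{182}\right) \frac{1}{10976} = - \frac{1}{1997632} \approx -5.0059 \cdot 10^{-7}$)
$\frac{1}{T} = \frac{1}{- \frac{1}{1997632}} = -1997632$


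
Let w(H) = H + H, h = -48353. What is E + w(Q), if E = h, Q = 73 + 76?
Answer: -48055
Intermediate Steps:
Q = 149
E = -48353
w(H) = 2*H
E + w(Q) = -48353 + 2*149 = -48353 + 298 = -48055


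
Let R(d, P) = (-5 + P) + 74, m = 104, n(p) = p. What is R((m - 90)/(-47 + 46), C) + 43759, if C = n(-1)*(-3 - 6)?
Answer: 43837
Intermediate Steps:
C = 9 (C = -(-3 - 6) = -1*(-9) = 9)
R(d, P) = 69 + P
R((m - 90)/(-47 + 46), C) + 43759 = (69 + 9) + 43759 = 78 + 43759 = 43837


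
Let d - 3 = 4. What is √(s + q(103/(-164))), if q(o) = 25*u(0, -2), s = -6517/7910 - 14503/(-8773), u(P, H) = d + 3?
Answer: √24650817089932230/9913490 ≈ 15.838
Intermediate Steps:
d = 7 (d = 3 + 4 = 7)
u(P, H) = 10 (u(P, H) = 7 + 3 = 10)
s = 8220727/9913490 (s = -6517*1/7910 - 14503*(-1/8773) = -931/1130 + 14503/8773 = 8220727/9913490 ≈ 0.82925)
q(o) = 250 (q(o) = 25*10 = 250)
√(s + q(103/(-164))) = √(8220727/9913490 + 250) = √(2486593227/9913490) = √24650817089932230/9913490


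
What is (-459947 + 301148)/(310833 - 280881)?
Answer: -52933/9984 ≈ -5.3018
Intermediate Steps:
(-459947 + 301148)/(310833 - 280881) = -158799/29952 = -158799*1/29952 = -52933/9984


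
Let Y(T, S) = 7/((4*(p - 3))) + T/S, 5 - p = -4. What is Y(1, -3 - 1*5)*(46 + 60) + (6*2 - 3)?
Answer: 80/3 ≈ 26.667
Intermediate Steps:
p = 9 (p = 5 - 1*(-4) = 5 + 4 = 9)
Y(T, S) = 7/24 + T/S (Y(T, S) = 7/((4*(9 - 3))) + T/S = 7/((4*6)) + T/S = 7/24 + T/S)
Y(1, -3 - 1*5)*(46 + 60) + (6*2 - 3) = (7/24 + 1/(-3 - 1*5))*(46 + 60) + (6*2 - 3) = (7/24 + 1/(-3 - 5))*106 + (12 - 3) = (7/24 + 1/(-8))*106 + 9 = (7/24 + 1*(-⅛))*106 + 9 = (7/24 - ⅛)*106 + 9 = (⅙)*106 + 9 = 53/3 + 9 = 80/3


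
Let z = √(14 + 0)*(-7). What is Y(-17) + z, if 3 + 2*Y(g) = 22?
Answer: 19/2 - 7*√14 ≈ -16.692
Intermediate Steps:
Y(g) = 19/2 (Y(g) = -3/2 + (½)*22 = -3/2 + 11 = 19/2)
z = -7*√14 (z = √14*(-7) = -7*√14 ≈ -26.192)
Y(-17) + z = 19/2 - 7*√14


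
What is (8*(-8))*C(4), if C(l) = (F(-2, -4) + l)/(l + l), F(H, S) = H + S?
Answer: 16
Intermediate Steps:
C(l) = (-6 + l)/(2*l) (C(l) = ((-2 - 4) + l)/(l + l) = (-6 + l)/((2*l)) = (-6 + l)*(1/(2*l)) = (-6 + l)/(2*l))
(8*(-8))*C(4) = (8*(-8))*((½)*(-6 + 4)/4) = -32*(-2)/4 = -64*(-¼) = 16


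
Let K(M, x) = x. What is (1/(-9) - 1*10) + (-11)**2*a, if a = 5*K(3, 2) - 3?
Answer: 7532/9 ≈ 836.89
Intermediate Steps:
a = 7 (a = 5*2 - 3 = 10 - 3 = 7)
(1/(-9) - 1*10) + (-11)**2*a = (1/(-9) - 1*10) + (-11)**2*7 = (-1/9 - 10) + 121*7 = -91/9 + 847 = 7532/9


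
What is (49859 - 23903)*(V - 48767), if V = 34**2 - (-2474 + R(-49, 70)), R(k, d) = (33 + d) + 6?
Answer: -1174405176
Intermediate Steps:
R(k, d) = 39 + d
V = 3521 (V = 34**2 - (-2474 + (39 + 70)) = 1156 - (-2474 + 109) = 1156 - 1*(-2365) = 1156 + 2365 = 3521)
(49859 - 23903)*(V - 48767) = (49859 - 23903)*(3521 - 48767) = 25956*(-45246) = -1174405176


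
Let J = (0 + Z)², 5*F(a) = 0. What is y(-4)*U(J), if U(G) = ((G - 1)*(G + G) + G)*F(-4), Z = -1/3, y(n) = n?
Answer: 0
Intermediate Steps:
Z = -⅓ (Z = -1*⅓ = -⅓ ≈ -0.33333)
F(a) = 0 (F(a) = (⅕)*0 = 0)
J = ⅑ (J = (0 - ⅓)² = (-⅓)² = ⅑ ≈ 0.11111)
U(G) = 0 (U(G) = ((G - 1)*(G + G) + G)*0 = ((-1 + G)*(2*G) + G)*0 = (2*G*(-1 + G) + G)*0 = (G + 2*G*(-1 + G))*0 = 0)
y(-4)*U(J) = -4*0 = 0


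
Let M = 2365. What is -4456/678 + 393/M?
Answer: -5135993/801735 ≈ -6.4061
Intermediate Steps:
-4456/678 + 393/M = -4456/678 + 393/2365 = -4456*1/678 + 393*(1/2365) = -2228/339 + 393/2365 = -5135993/801735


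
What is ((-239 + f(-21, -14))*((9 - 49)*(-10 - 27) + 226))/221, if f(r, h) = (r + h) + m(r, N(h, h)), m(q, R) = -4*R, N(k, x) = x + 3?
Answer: -392380/221 ≈ -1775.5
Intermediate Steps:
N(k, x) = 3 + x
f(r, h) = -12 + r - 3*h (f(r, h) = (r + h) - 4*(3 + h) = (h + r) + (-12 - 4*h) = -12 + r - 3*h)
((-239 + f(-21, -14))*((9 - 49)*(-10 - 27) + 226))/221 = ((-239 + (-12 - 21 - 3*(-14)))*((9 - 49)*(-10 - 27) + 226))/221 = ((-239 + (-12 - 21 + 42))*(-40*(-37) + 226))*(1/221) = ((-239 + 9)*(1480 + 226))*(1/221) = -230*1706*(1/221) = -392380*1/221 = -392380/221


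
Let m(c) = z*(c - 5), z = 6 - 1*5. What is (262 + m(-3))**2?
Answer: 64516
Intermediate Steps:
z = 1 (z = 6 - 5 = 1)
m(c) = -5 + c (m(c) = 1*(c - 5) = 1*(-5 + c) = -5 + c)
(262 + m(-3))**2 = (262 + (-5 - 3))**2 = (262 - 8)**2 = 254**2 = 64516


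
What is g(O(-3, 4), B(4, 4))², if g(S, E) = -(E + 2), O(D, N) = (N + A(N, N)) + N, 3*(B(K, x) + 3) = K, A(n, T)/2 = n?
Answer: ⅑ ≈ 0.11111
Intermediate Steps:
A(n, T) = 2*n
B(K, x) = -3 + K/3
O(D, N) = 4*N (O(D, N) = (N + 2*N) + N = 3*N + N = 4*N)
g(S, E) = -2 - E (g(S, E) = -(2 + E) = -2 - E)
g(O(-3, 4), B(4, 4))² = (-2 - (-3 + (⅓)*4))² = (-2 - (-3 + 4/3))² = (-2 - 1*(-5/3))² = (-2 + 5/3)² = (-⅓)² = ⅑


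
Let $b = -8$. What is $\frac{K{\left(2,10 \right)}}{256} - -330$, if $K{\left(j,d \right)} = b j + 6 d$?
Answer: $\frac{21131}{64} \approx 330.17$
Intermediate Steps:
$K{\left(j,d \right)} = - 8 j + 6 d$
$\frac{K{\left(2,10 \right)}}{256} - -330 = \frac{\left(-8\right) 2 + 6 \cdot 10}{256} - -330 = \left(-16 + 60\right) \frac{1}{256} + 330 = 44 \cdot \frac{1}{256} + 330 = \frac{11}{64} + 330 = \frac{21131}{64}$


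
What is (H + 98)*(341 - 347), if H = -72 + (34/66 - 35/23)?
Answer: -37940/253 ≈ -149.96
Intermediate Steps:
H = -55412/759 (H = -72 + (34*(1/66) - 35*1/23) = -72 + (17/33 - 35/23) = -72 - 764/759 = -55412/759 ≈ -73.007)
(H + 98)*(341 - 347) = (-55412/759 + 98)*(341 - 347) = (18970/759)*(-6) = -37940/253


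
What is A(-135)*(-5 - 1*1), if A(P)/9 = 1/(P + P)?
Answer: ⅕ ≈ 0.20000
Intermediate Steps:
A(P) = 9/(2*P) (A(P) = 9/(P + P) = 9/((2*P)) = 9*(1/(2*P)) = 9/(2*P))
A(-135)*(-5 - 1*1) = ((9/2)/(-135))*(-5 - 1*1) = ((9/2)*(-1/135))*(-5 - 1) = -1/30*(-6) = ⅕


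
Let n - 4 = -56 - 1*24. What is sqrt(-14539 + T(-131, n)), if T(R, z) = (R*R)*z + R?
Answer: I*sqrt(1318906) ≈ 1148.4*I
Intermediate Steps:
n = -76 (n = 4 + (-56 - 1*24) = 4 + (-56 - 24) = 4 - 80 = -76)
T(R, z) = R + z*R**2 (T(R, z) = R**2*z + R = z*R**2 + R = R + z*R**2)
sqrt(-14539 + T(-131, n)) = sqrt(-14539 - 131*(1 - 131*(-76))) = sqrt(-14539 - 131*(1 + 9956)) = sqrt(-14539 - 131*9957) = sqrt(-14539 - 1304367) = sqrt(-1318906) = I*sqrt(1318906)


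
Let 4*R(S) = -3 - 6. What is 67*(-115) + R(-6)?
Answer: -30829/4 ≈ -7707.3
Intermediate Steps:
R(S) = -9/4 (R(S) = (-3 - 6)/4 = (1/4)*(-9) = -9/4)
67*(-115) + R(-6) = 67*(-115) - 9/4 = -7705 - 9/4 = -30829/4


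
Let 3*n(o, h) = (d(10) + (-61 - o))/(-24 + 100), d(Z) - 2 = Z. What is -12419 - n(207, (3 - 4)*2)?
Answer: -707819/57 ≈ -12418.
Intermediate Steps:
d(Z) = 2 + Z
n(o, h) = -49/228 - o/228 (n(o, h) = (((2 + 10) + (-61 - o))/(-24 + 100))/3 = ((12 + (-61 - o))/76)/3 = ((-49 - o)*(1/76))/3 = (-49/76 - o/76)/3 = -49/228 - o/228)
-12419 - n(207, (3 - 4)*2) = -12419 - (-49/228 - 1/228*207) = -12419 - (-49/228 - 69/76) = -12419 - 1*(-64/57) = -12419 + 64/57 = -707819/57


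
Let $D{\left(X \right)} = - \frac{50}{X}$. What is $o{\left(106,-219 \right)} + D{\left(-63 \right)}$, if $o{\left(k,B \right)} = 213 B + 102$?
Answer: $- \frac{2932285}{63} \approx -46544.0$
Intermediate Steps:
$o{\left(k,B \right)} = 102 + 213 B$
$o{\left(106,-219 \right)} + D{\left(-63 \right)} = \left(102 + 213 \left(-219\right)\right) - \frac{50}{-63} = \left(102 - 46647\right) - - \frac{50}{63} = -46545 + \frac{50}{63} = - \frac{2932285}{63}$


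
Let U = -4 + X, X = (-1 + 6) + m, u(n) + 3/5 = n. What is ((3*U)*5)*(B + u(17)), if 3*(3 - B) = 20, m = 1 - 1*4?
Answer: -382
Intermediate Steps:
m = -3 (m = 1 - 4 = -3)
u(n) = -⅗ + n
X = 2 (X = (-1 + 6) - 3 = 5 - 3 = 2)
U = -2 (U = -4 + 2 = -2)
B = -11/3 (B = 3 - ⅓*20 = 3 - 20/3 = -11/3 ≈ -3.6667)
((3*U)*5)*(B + u(17)) = ((3*(-2))*5)*(-11/3 + (-⅗ + 17)) = (-6*5)*(-11/3 + 82/5) = -30*191/15 = -382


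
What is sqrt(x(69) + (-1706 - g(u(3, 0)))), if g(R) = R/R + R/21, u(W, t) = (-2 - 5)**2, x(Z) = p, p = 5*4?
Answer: 2*I*sqrt(3801)/3 ≈ 41.102*I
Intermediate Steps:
p = 20
x(Z) = 20
u(W, t) = 49 (u(W, t) = (-7)**2 = 49)
g(R) = 1 + R/21 (g(R) = 1 + R*(1/21) = 1 + R/21)
sqrt(x(69) + (-1706 - g(u(3, 0)))) = sqrt(20 + (-1706 - (1 + (1/21)*49))) = sqrt(20 + (-1706 - (1 + 7/3))) = sqrt(20 + (-1706 - 1*10/3)) = sqrt(20 + (-1706 - 10/3)) = sqrt(20 - 5128/3) = sqrt(-5068/3) = 2*I*sqrt(3801)/3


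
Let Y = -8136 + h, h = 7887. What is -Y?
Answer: 249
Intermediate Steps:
Y = -249 (Y = -8136 + 7887 = -249)
-Y = -1*(-249) = 249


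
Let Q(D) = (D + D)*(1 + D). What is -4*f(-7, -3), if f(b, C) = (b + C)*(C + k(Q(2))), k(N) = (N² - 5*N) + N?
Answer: 3720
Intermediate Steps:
Q(D) = 2*D*(1 + D) (Q(D) = (2*D)*(1 + D) = 2*D*(1 + D))
k(N) = N² - 4*N
f(b, C) = (96 + C)*(C + b) (f(b, C) = (b + C)*(C + (2*2*(1 + 2))*(-4 + 2*2*(1 + 2))) = (C + b)*(C + (2*2*3)*(-4 + 2*2*3)) = (C + b)*(C + 12*(-4 + 12)) = (C + b)*(C + 12*8) = (C + b)*(C + 96) = (C + b)*(96 + C) = (96 + C)*(C + b))
-4*f(-7, -3) = -4*((-3)² + 96*(-3) + 96*(-7) - 3*(-7)) = -4*(9 - 288 - 672 + 21) = -4*(-930) = 3720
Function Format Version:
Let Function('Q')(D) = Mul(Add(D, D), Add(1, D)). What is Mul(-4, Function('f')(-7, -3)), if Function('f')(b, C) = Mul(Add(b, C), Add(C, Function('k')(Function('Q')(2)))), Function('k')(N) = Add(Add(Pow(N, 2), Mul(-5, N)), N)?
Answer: 3720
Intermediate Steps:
Function('Q')(D) = Mul(2, D, Add(1, D)) (Function('Q')(D) = Mul(Mul(2, D), Add(1, D)) = Mul(2, D, Add(1, D)))
Function('k')(N) = Add(Pow(N, 2), Mul(-4, N))
Function('f')(b, C) = Mul(Add(96, C), Add(C, b)) (Function('f')(b, C) = Mul(Add(b, C), Add(C, Mul(Mul(2, 2, Add(1, 2)), Add(-4, Mul(2, 2, Add(1, 2)))))) = Mul(Add(C, b), Add(C, Mul(Mul(2, 2, 3), Add(-4, Mul(2, 2, 3))))) = Mul(Add(C, b), Add(C, Mul(12, Add(-4, 12)))) = Mul(Add(C, b), Add(C, Mul(12, 8))) = Mul(Add(C, b), Add(C, 96)) = Mul(Add(C, b), Add(96, C)) = Mul(Add(96, C), Add(C, b)))
Mul(-4, Function('f')(-7, -3)) = Mul(-4, Add(Pow(-3, 2), Mul(96, -3), Mul(96, -7), Mul(-3, -7))) = Mul(-4, Add(9, -288, -672, 21)) = Mul(-4, -930) = 3720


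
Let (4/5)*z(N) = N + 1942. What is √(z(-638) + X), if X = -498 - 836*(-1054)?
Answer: 2*√220569 ≈ 939.30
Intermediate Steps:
X = 880646 (X = -498 + 881144 = 880646)
z(N) = 4855/2 + 5*N/4 (z(N) = 5*(N + 1942)/4 = 5*(1942 + N)/4 = 4855/2 + 5*N/4)
√(z(-638) + X) = √((4855/2 + (5/4)*(-638)) + 880646) = √((4855/2 - 1595/2) + 880646) = √(1630 + 880646) = √882276 = 2*√220569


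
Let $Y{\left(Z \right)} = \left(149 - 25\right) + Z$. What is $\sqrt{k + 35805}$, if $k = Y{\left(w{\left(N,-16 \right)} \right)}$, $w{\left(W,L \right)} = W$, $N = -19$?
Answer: $3 \sqrt{3990} \approx 189.5$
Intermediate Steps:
$Y{\left(Z \right)} = 124 + Z$
$k = 105$ ($k = 124 - 19 = 105$)
$\sqrt{k + 35805} = \sqrt{105 + 35805} = \sqrt{35910} = 3 \sqrt{3990}$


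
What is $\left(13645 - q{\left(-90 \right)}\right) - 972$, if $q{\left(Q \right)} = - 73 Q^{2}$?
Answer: $603973$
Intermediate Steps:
$\left(13645 - q{\left(-90 \right)}\right) - 972 = \left(13645 - - 73 \left(-90\right)^{2}\right) - 972 = \left(13645 - \left(-73\right) 8100\right) - 972 = \left(13645 - -591300\right) - 972 = \left(13645 + 591300\right) - 972 = 604945 - 972 = 603973$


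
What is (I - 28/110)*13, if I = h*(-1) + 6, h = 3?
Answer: 1963/55 ≈ 35.691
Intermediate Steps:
I = 3 (I = 3*(-1) + 6 = -3 + 6 = 3)
(I - 28/110)*13 = (3 - 28/110)*13 = (3 - 28*1/110)*13 = (3 - 14/55)*13 = (151/55)*13 = 1963/55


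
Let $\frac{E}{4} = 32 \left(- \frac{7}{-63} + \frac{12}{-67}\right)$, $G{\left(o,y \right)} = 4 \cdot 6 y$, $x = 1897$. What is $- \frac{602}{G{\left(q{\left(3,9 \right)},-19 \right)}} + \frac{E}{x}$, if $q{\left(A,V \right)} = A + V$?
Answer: $\frac{114371549}{86935716} \approx 1.3156$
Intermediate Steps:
$G{\left(o,y \right)} = 24 y$
$E = - \frac{5248}{603}$ ($E = 4 \cdot 32 \left(- \frac{7}{-63} + \frac{12}{-67}\right) = 4 \cdot 32 \left(\left(-7\right) \left(- \frac{1}{63}\right) + 12 \left(- \frac{1}{67}\right)\right) = 4 \cdot 32 \left(\frac{1}{9} - \frac{12}{67}\right) = 4 \cdot 32 \left(- \frac{41}{603}\right) = 4 \left(- \frac{1312}{603}\right) = - \frac{5248}{603} \approx -8.7032$)
$- \frac{602}{G{\left(q{\left(3,9 \right)},-19 \right)}} + \frac{E}{x} = - \frac{602}{24 \left(-19\right)} - \frac{5248}{603 \cdot 1897} = - \frac{602}{-456} - \frac{5248}{1143891} = \left(-602\right) \left(- \frac{1}{456}\right) - \frac{5248}{1143891} = \frac{301}{228} - \frac{5248}{1143891} = \frac{114371549}{86935716}$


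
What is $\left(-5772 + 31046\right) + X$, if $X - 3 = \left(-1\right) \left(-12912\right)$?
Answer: $38189$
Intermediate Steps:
$X = 12915$ ($X = 3 - -12912 = 3 + 12912 = 12915$)
$\left(-5772 + 31046\right) + X = \left(-5772 + 31046\right) + 12915 = 25274 + 12915 = 38189$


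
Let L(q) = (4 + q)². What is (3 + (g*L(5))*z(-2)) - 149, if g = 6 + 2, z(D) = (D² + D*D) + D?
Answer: 3742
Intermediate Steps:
z(D) = D + 2*D² (z(D) = (D² + D²) + D = 2*D² + D = D + 2*D²)
g = 8
(3 + (g*L(5))*z(-2)) - 149 = (3 + (8*(4 + 5)²)*(-2*(1 + 2*(-2)))) - 149 = (3 + (8*9²)*(-2*(1 - 4))) - 149 = (3 + (8*81)*(-2*(-3))) - 149 = (3 + 648*6) - 149 = (3 + 3888) - 149 = 3891 - 149 = 3742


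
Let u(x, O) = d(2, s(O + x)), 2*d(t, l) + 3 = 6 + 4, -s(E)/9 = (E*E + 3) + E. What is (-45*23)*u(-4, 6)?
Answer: -7245/2 ≈ -3622.5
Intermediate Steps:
s(E) = -27 - 9*E - 9*E**2 (s(E) = -9*((E*E + 3) + E) = -9*((E**2 + 3) + E) = -9*((3 + E**2) + E) = -9*(3 + E + E**2) = -27 - 9*E - 9*E**2)
d(t, l) = 7/2 (d(t, l) = -3/2 + (6 + 4)/2 = -3/2 + (1/2)*10 = -3/2 + 5 = 7/2)
u(x, O) = 7/2
(-45*23)*u(-4, 6) = -45*23*(7/2) = -1035*7/2 = -7245/2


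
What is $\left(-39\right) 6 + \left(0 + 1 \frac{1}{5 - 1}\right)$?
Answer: $- \frac{935}{4} \approx -233.75$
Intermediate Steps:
$\left(-39\right) 6 + \left(0 + 1 \frac{1}{5 - 1}\right) = -234 + \left(0 + 1 \cdot \frac{1}{4}\right) = -234 + \left(0 + \frac{1}{4}\right) = -234 + \frac{1}{4} = - \frac{935}{4}$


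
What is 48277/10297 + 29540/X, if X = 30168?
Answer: 440148479/77659974 ≈ 5.6676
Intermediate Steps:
48277/10297 + 29540/X = 48277/10297 + 29540/30168 = 48277*(1/10297) + 29540*(1/30168) = 48277/10297 + 7385/7542 = 440148479/77659974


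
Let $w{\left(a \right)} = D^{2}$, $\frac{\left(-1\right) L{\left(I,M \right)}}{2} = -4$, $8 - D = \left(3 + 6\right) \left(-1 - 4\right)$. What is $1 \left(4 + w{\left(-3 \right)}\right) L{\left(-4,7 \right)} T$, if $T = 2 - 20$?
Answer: $-405072$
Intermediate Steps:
$D = 53$ ($D = 8 - \left(3 + 6\right) \left(-1 - 4\right) = 8 - 9 \left(-5\right) = 8 - -45 = 8 + 45 = 53$)
$L{\left(I,M \right)} = 8$ ($L{\left(I,M \right)} = \left(-2\right) \left(-4\right) = 8$)
$T = -18$
$w{\left(a \right)} = 2809$ ($w{\left(a \right)} = 53^{2} = 2809$)
$1 \left(4 + w{\left(-3 \right)}\right) L{\left(-4,7 \right)} T = 1 \left(4 + 2809\right) 8 \left(-18\right) = 1 \cdot 2813 \cdot 8 \left(-18\right) = 2813 \cdot 8 \left(-18\right) = 22504 \left(-18\right) = -405072$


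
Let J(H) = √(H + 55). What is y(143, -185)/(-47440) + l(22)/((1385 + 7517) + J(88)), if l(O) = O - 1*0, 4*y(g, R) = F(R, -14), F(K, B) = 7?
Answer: 36608639213/15037618679360 - 22*√143/79245461 ≈ 0.0024312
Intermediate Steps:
y(g, R) = 7/4 (y(g, R) = (¼)*7 = 7/4)
J(H) = √(55 + H)
l(O) = O (l(O) = O + 0 = O)
y(143, -185)/(-47440) + l(22)/((1385 + 7517) + J(88)) = (7/4)/(-47440) + 22/((1385 + 7517) + √(55 + 88)) = (7/4)*(-1/47440) + 22/(8902 + √143) = -7/189760 + 22/(8902 + √143)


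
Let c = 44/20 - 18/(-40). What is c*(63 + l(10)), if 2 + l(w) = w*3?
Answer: 4823/20 ≈ 241.15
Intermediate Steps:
l(w) = -2 + 3*w (l(w) = -2 + w*3 = -2 + 3*w)
c = 53/20 (c = 44*(1/20) - 18*(-1/40) = 11/5 + 9/20 = 53/20 ≈ 2.6500)
c*(63 + l(10)) = 53*(63 + (-2 + 3*10))/20 = 53*(63 + (-2 + 30))/20 = 53*(63 + 28)/20 = (53/20)*91 = 4823/20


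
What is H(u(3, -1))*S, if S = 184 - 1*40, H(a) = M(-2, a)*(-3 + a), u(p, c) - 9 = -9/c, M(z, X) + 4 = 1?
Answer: -6480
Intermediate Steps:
M(z, X) = -3 (M(z, X) = -4 + 1 = -3)
u(p, c) = 9 - 9/c
H(a) = 9 - 3*a (H(a) = -3*(-3 + a) = 9 - 3*a)
S = 144 (S = 184 - 40 = 144)
H(u(3, -1))*S = (9 - 3*(9 - 9/(-1)))*144 = (9 - 3*(9 - 9*(-1)))*144 = (9 - 3*(9 + 9))*144 = (9 - 3*18)*144 = (9 - 54)*144 = -45*144 = -6480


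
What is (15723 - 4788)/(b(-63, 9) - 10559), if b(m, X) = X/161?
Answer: -352107/339998 ≈ -1.0356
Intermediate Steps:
b(m, X) = X/161 (b(m, X) = X*(1/161) = X/161)
(15723 - 4788)/(b(-63, 9) - 10559) = (15723 - 4788)/((1/161)*9 - 10559) = 10935/(9/161 - 10559) = 10935/(-1699990/161) = 10935*(-161/1699990) = -352107/339998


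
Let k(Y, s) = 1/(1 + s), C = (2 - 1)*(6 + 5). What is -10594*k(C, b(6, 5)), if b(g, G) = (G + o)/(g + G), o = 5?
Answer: -116534/21 ≈ -5549.2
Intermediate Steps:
C = 11 (C = 1*11 = 11)
b(g, G) = (5 + G)/(G + g) (b(g, G) = (G + 5)/(g + G) = (5 + G)/(G + g))
-10594*k(C, b(6, 5)) = -10594/(1 + (5 + 5)/(5 + 6)) = -10594/(1 + 10/11) = -10594/21/11 = -10594*11/21 = -116534/21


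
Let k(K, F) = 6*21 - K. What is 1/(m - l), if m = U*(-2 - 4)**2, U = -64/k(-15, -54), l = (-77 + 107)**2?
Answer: -47/43068 ≈ -0.0010913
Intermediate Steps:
k(K, F) = 126 - K
l = 900 (l = 30**2 = 900)
U = -64/141 (U = -64/(126 - 1*(-15)) = -64/(126 + 15) = -64/141 ≈ -0.45390)
m = -768/47 (m = -64*(-2 - 4)**2/141 = -64/141*(-6)**2 = -64/141*36 = -768/47 ≈ -16.340)
1/(m - l) = 1/(-768/47 - 1*900) = 1/(-768/47 - 900) = 1/(-43068/47) = -47/43068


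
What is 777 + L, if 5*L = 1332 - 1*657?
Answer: 912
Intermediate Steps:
L = 135 (L = (1332 - 1*657)/5 = (1332 - 657)/5 = (⅕)*675 = 135)
777 + L = 777 + 135 = 912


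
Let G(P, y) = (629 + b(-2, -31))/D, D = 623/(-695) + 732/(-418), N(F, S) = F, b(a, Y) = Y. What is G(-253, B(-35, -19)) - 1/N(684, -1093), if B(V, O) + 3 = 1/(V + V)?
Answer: -59414327737/263050668 ≈ -225.87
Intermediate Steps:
B(V, O) = -3 + 1/(2*V) (B(V, O) = -3 + 1/(V + V) = -3 + 1/(2*V))
D = -384577/145255 (D = 623*(-1/695) + 732*(-1/418) = -623/695 - 366/209 = -384577/145255 ≈ -2.6476)
G(P, y) = -86862490/384577 (G(P, y) = (629 - 31)/(-384577/145255) = 598*(-145255/384577) = -86862490/384577)
G(-253, B(-35, -19)) - 1/N(684, -1093) = -86862490/384577 - 1/684 = -59414327737/263050668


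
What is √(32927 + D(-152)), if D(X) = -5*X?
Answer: 3*√3743 ≈ 183.54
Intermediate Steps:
√(32927 + D(-152)) = √(32927 - 5*(-152)) = √(32927 + 760) = √33687 = 3*√3743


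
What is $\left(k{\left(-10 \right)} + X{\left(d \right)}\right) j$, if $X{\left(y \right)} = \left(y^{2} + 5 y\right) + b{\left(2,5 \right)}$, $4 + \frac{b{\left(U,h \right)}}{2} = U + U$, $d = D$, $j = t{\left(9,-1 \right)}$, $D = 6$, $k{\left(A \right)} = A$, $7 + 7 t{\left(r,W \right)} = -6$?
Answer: $-104$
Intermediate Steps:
$t{\left(r,W \right)} = - \frac{13}{7}$ ($t{\left(r,W \right)} = -1 + \frac{1}{7} \left(-6\right) = -1 - \frac{6}{7} = - \frac{13}{7}$)
$j = - \frac{13}{7} \approx -1.8571$
$d = 6$
$b{\left(U,h \right)} = -8 + 4 U$ ($b{\left(U,h \right)} = -8 + 2 \left(U + U\right) = -8 + 2 \cdot 2 U = -8 + 4 U$)
$X{\left(y \right)} = y^{2} + 5 y$ ($X{\left(y \right)} = \left(y^{2} + 5 y\right) + \left(-8 + 4 \cdot 2\right) = \left(y^{2} + 5 y\right) + \left(-8 + 8\right) = \left(y^{2} + 5 y\right) + 0 = y^{2} + 5 y$)
$\left(k{\left(-10 \right)} + X{\left(d \right)}\right) j = \left(-10 + 6 \left(5 + 6\right)\right) \left(- \frac{13}{7}\right) = \left(-10 + 6 \cdot 11\right) \left(- \frac{13}{7}\right) = \left(-10 + 66\right) \left(- \frac{13}{7}\right) = 56 \left(- \frac{13}{7}\right) = -104$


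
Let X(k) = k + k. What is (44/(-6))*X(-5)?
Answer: 220/3 ≈ 73.333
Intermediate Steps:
X(k) = 2*k
(44/(-6))*X(-5) = (44/(-6))*(2*(-5)) = (44*(-1/6))*(-10) = -22/3*(-10) = 220/3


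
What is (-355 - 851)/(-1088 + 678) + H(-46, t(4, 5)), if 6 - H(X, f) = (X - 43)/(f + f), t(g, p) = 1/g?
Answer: 38323/205 ≈ 186.94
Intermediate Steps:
H(X, f) = 6 - (-43 + X)/(2*f) (H(X, f) = 6 - (X - 43)/(f + f) = 6 - (-43 + X)/(2*f))
(-355 - 851)/(-1088 + 678) + H(-46, t(4, 5)) = (-355 - 851)/(-1088 + 678) + (43 - 1*(-46) + 12/4)/(2*(1/4)) = -1206/(-410) + (43 + 46 + 12*(¼))/(2*(¼)) = -1206*(-1/410) + (½)*4*(43 + 46 + 3) = 603/205 + (½)*4*92 = 603/205 + 184 = 38323/205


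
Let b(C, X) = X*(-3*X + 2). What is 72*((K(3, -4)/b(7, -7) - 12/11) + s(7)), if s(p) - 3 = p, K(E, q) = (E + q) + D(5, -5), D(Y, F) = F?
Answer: 1140768/1771 ≈ 644.14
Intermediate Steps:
K(E, q) = -5 + E + q (K(E, q) = (E + q) - 5 = -5 + E + q)
b(C, X) = X*(2 - 3*X)
s(p) = 3 + p
72*((K(3, -4)/b(7, -7) - 12/11) + s(7)) = 72*(((-5 + 3 - 4)/((-7*(2 - 3*(-7)))) - 12/11) + (3 + 7)) = 72*((-6*(-1/(7*(2 + 21))) - 12*1/11) + 10) = 72*((-6/((-7*23)) - 12/11) + 10) = 72*((-6/(-161) - 12/11) + 10) = 72*((-6*(-1/161) - 12/11) + 10) = 72*((6/161 - 12/11) + 10) = 72*(-1866/1771 + 10) = 72*(15844/1771) = 1140768/1771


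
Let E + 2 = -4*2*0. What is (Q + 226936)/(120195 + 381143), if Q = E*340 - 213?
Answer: 226043/501338 ≈ 0.45088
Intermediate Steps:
E = -2 (E = -2 - 4*2*0 = -2 - 8*0 = -2 + 0 = -2)
Q = -893 (Q = -2*340 - 213 = -680 - 213 = -893)
(Q + 226936)/(120195 + 381143) = (-893 + 226936)/(120195 + 381143) = 226043/501338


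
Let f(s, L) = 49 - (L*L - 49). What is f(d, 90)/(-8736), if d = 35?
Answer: 4001/4368 ≈ 0.91598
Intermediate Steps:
f(s, L) = 98 - L² (f(s, L) = 49 - (L² - 49) = 49 - (-49 + L²) = 49 + (49 - L²) = 98 - L²)
f(d, 90)/(-8736) = (98 - 1*90²)/(-8736) = (98 - 1*8100)*(-1/8736) = (98 - 8100)*(-1/8736) = -8002*(-1/8736) = 4001/4368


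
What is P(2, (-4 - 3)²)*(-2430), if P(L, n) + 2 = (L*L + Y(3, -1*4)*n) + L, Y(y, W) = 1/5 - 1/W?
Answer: -126603/2 ≈ -63302.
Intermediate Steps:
Y(y, W) = ⅕ - 1/W (Y(y, W) = 1*(⅕) - 1/W = ⅕ - 1/W)
P(L, n) = -2 + L + L² + 9*n/20 (P(L, n) = -2 + ((L*L + ((-5 - 1*4)/(5*((-1*4))))*n) + L) = -2 + ((L² + ((⅕)*(-5 - 4)/(-4))*n) + L) = -2 + ((L² + ((⅕)*(-¼)*(-9))*n) + L) = -2 + ((L² + 9*n/20) + L) = -2 + (L + L² + 9*n/20) = -2 + L + L² + 9*n/20)
P(2, (-4 - 3)²)*(-2430) = (-2 + 2 + 2² + 9*(-4 - 3)²/20)*(-2430) = (-2 + 2 + 4 + (9/20)*(-7)²)*(-2430) = (-2 + 2 + 4 + (9/20)*49)*(-2430) = (-2 + 2 + 4 + 441/20)*(-2430) = (521/20)*(-2430) = -126603/2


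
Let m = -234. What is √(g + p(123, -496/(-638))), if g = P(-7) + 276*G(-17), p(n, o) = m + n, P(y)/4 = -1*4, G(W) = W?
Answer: I*√4819 ≈ 69.419*I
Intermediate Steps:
P(y) = -16 (P(y) = 4*(-1*4) = 4*(-4) = -16)
p(n, o) = -234 + n
g = -4708 (g = -16 + 276*(-17) = -16 - 4692 = -4708)
√(g + p(123, -496/(-638))) = √(-4708 + (-234 + 123)) = √(-4708 - 111) = √(-4819) = I*√4819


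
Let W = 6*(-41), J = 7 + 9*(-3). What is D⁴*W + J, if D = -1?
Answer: -266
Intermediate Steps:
J = -20 (J = 7 - 27 = -20)
W = -246
D⁴*W + J = (-1)⁴*(-246) - 20 = 1*(-246) - 20 = -246 - 20 = -266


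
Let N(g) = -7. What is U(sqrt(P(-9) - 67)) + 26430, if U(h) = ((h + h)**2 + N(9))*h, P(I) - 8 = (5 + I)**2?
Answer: 26430 - 179*I*sqrt(43) ≈ 26430.0 - 1173.8*I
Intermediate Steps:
P(I) = 8 + (5 + I)**2
U(h) = h*(-7 + 4*h**2) (U(h) = ((h + h)**2 - 7)*h = ((2*h)**2 - 7)*h = (4*h**2 - 7)*h = (-7 + 4*h**2)*h = h*(-7 + 4*h**2))
U(sqrt(P(-9) - 67)) + 26430 = sqrt((8 + (5 - 9)**2) - 67)*(-7 + 4*(sqrt((8 + (5 - 9)**2) - 67))**2) + 26430 = sqrt((8 + (-4)**2) - 67)*(-7 + 4*(sqrt((8 + (-4)**2) - 67))**2) + 26430 = sqrt((8 + 16) - 67)*(-7 + 4*(sqrt((8 + 16) - 67))**2) + 26430 = sqrt(24 - 67)*(-7 + 4*(sqrt(24 - 67))**2) + 26430 = sqrt(-43)*(-7 + 4*(sqrt(-43))**2) + 26430 = (I*sqrt(43))*(-7 + 4*(I*sqrt(43))**2) + 26430 = (I*sqrt(43))*(-7 + 4*(-43)) + 26430 = (I*sqrt(43))*(-7 - 172) + 26430 = (I*sqrt(43))*(-179) + 26430 = -179*I*sqrt(43) + 26430 = 26430 - 179*I*sqrt(43)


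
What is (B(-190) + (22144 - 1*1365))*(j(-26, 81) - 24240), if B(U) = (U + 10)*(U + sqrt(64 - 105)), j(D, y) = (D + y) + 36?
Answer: -1327687871 + 4346820*I*sqrt(41) ≈ -1.3277e+9 + 2.7833e+7*I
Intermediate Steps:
j(D, y) = 36 + D + y
B(U) = (10 + U)*(U + I*sqrt(41)) (B(U) = (10 + U)*(U + sqrt(-41)) = (10 + U)*(U + I*sqrt(41)))
(B(-190) + (22144 - 1*1365))*(j(-26, 81) - 24240) = (((-190)**2 + 10*(-190) + 10*I*sqrt(41) + I*(-190)*sqrt(41)) + (22144 - 1*1365))*((36 - 26 + 81) - 24240) = ((36100 - 1900 + 10*I*sqrt(41) - 190*I*sqrt(41)) + (22144 - 1365))*(91 - 24240) = ((34200 - 180*I*sqrt(41)) + 20779)*(-24149) = (54979 - 180*I*sqrt(41))*(-24149) = -1327687871 + 4346820*I*sqrt(41)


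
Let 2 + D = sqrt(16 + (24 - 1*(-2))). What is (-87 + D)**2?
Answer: (89 - sqrt(42))**2 ≈ 6809.4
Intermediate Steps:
D = -2 + sqrt(42) (D = -2 + sqrt(16 + (24 - 1*(-2))) = -2 + sqrt(16 + (24 + 2)) = -2 + sqrt(16 + 26) = -2 + sqrt(42) ≈ 4.4807)
(-87 + D)**2 = (-87 + (-2 + sqrt(42)))**2 = (-89 + sqrt(42))**2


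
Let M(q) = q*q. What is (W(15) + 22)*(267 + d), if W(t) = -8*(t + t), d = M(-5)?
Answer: -63656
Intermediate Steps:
M(q) = q²
d = 25 (d = (-5)² = 25)
W(t) = -16*t
(W(15) + 22)*(267 + d) = (-16*15 + 22)*(267 + 25) = (-240 + 22)*292 = -218*292 = -63656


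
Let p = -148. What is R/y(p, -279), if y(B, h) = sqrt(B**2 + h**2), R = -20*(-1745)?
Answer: 6980*sqrt(99745)/19949 ≈ 110.50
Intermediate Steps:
R = 34900
R/y(p, -279) = 34900/(sqrt((-148)**2 + (-279)**2)) = 34900/(sqrt(21904 + 77841)) = 34900/(sqrt(99745)) = 34900*(sqrt(99745)/99745) = 6980*sqrt(99745)/19949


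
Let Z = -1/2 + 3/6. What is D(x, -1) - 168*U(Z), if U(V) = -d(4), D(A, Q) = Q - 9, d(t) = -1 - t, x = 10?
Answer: -850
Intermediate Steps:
D(A, Q) = -9 + Q
Z = 0 (Z = -1*½ + 3*(⅙) = -½ + ½ = 0)
U(V) = 5 (U(V) = -(-1 - 1*4) = -(-1 - 4) = -1*(-5) = 5)
D(x, -1) - 168*U(Z) = (-9 - 1) - 168*5 = -10 - 840 = -850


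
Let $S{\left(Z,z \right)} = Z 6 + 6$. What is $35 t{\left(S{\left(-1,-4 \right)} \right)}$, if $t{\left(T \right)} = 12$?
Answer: $420$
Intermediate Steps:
$S{\left(Z,z \right)} = 6 + 6 Z$ ($S{\left(Z,z \right)} = 6 Z + 6 = 6 + 6 Z$)
$35 t{\left(S{\left(-1,-4 \right)} \right)} = 35 \cdot 12 = 420$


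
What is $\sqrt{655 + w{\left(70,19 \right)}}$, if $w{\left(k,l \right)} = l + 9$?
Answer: $\sqrt{683} \approx 26.134$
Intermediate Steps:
$w{\left(k,l \right)} = 9 + l$
$\sqrt{655 + w{\left(70,19 \right)}} = \sqrt{655 + \left(9 + 19\right)} = \sqrt{655 + 28} = \sqrt{683}$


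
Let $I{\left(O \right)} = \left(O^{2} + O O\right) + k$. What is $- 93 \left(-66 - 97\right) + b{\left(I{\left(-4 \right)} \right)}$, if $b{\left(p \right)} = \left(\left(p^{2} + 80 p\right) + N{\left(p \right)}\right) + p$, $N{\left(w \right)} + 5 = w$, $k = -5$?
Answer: $18097$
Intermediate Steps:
$N{\left(w \right)} = -5 + w$
$I{\left(O \right)} = -5 + 2 O^{2}$ ($I{\left(O \right)} = \left(O^{2} + O O\right) - 5 = \left(O^{2} + O^{2}\right) - 5 = 2 O^{2} - 5 = -5 + 2 O^{2}$)
$b{\left(p \right)} = -5 + p^{2} + 82 p$ ($b{\left(p \right)} = \left(\left(p^{2} + 80 p\right) + \left(-5 + p\right)\right) + p = \left(-5 + p^{2} + 81 p\right) + p = -5 + p^{2} + 82 p$)
$- 93 \left(-66 - 97\right) + b{\left(I{\left(-4 \right)} \right)} = - 93 \left(-66 - 97\right) + \left(-5 + \left(-5 + 2 \left(-4\right)^{2}\right)^{2} + 82 \left(-5 + 2 \left(-4\right)^{2}\right)\right) = \left(-93\right) \left(-163\right) + \left(-5 + \left(-5 + 2 \cdot 16\right)^{2} + 82 \left(-5 + 2 \cdot 16\right)\right) = 15159 + \left(-5 + \left(-5 + 32\right)^{2} + 82 \left(-5 + 32\right)\right) = 15159 + \left(-5 + 27^{2} + 82 \cdot 27\right) = 15159 + \left(-5 + 729 + 2214\right) = 15159 + 2938 = 18097$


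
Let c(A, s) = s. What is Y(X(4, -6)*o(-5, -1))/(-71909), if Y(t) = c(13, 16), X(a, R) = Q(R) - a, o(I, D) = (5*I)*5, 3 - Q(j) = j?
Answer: -16/71909 ≈ -0.00022250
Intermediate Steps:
Q(j) = 3 - j
o(I, D) = 25*I
X(a, R) = 3 - R - a (X(a, R) = (3 - R) - a = 3 - R - a)
Y(t) = 16
Y(X(4, -6)*o(-5, -1))/(-71909) = 16/(-71909) = 16*(-1/71909) = -16/71909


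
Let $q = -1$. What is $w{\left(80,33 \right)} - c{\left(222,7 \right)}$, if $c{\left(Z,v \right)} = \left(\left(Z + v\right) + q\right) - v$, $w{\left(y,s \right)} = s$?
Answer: $-188$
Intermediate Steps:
$c{\left(Z,v \right)} = -1 + Z$ ($c{\left(Z,v \right)} = \left(\left(Z + v\right) - 1\right) - v = \left(-1 + Z + v\right) - v = -1 + Z$)
$w{\left(80,33 \right)} - c{\left(222,7 \right)} = 33 - \left(-1 + 222\right) = 33 - 221 = -188$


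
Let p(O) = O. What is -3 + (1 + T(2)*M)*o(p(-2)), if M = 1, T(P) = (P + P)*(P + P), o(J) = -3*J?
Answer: 99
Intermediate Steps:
T(P) = 4*P² (T(P) = (2*P)*(2*P) = 4*P²)
-3 + (1 + T(2)*M)*o(p(-2)) = -3 + (1 + (4*2²)*1)*(-3*(-2)) = -3 + (1 + (4*4)*1)*6 = -3 + (1 + 16*1)*6 = -3 + (1 + 16)*6 = -3 + 17*6 = -3 + 102 = 99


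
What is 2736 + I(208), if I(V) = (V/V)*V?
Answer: 2944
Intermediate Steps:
I(V) = V (I(V) = 1*V = V)
2736 + I(208) = 2736 + 208 = 2944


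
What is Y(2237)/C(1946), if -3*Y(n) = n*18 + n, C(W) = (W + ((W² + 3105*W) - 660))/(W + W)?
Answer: -41355419/7372899 ≈ -5.6091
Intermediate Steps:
C(W) = (-660 + W² + 3106*W)/(2*W) (C(W) = (W + (-660 + W² + 3105*W))/((2*W)) = (-660 + W² + 3106*W)*(1/(2*W)) = (-660 + W² + 3106*W)/(2*W))
Y(n) = -19*n/3 (Y(n) = -(n*18 + n)/3 = -(18*n + n)/3 = -19*n/3)
Y(2237)/C(1946) = (-19/3*2237)/(1553 + (½)*1946 - 330/1946) = -42503/(3*(1553 + 973 - 330*1/1946)) = -42503/(3*(1553 + 973 - 165/973)) = -42503/(3*2457633/973) = -42503/3*973/2457633 = -41355419/7372899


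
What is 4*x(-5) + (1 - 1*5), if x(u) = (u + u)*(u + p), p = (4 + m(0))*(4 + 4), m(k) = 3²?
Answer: -3964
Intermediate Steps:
m(k) = 9
p = 104 (p = (4 + 9)*(4 + 4) = 13*8 = 104)
x(u) = 2*u*(104 + u) (x(u) = (u + u)*(u + 104) = (2*u)*(104 + u) = 2*u*(104 + u))
4*x(-5) + (1 - 1*5) = 4*(2*(-5)*(104 - 5)) + (1 - 1*5) = 4*(2*(-5)*99) + (1 - 5) = 4*(-990) - 4 = -3960 - 4 = -3964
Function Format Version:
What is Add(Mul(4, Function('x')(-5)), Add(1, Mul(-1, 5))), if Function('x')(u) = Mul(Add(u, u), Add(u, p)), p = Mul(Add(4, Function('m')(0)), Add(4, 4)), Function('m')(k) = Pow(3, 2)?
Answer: -3964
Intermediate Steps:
Function('m')(k) = 9
p = 104 (p = Mul(Add(4, 9), Add(4, 4)) = Mul(13, 8) = 104)
Function('x')(u) = Mul(2, u, Add(104, u)) (Function('x')(u) = Mul(Add(u, u), Add(u, 104)) = Mul(Mul(2, u), Add(104, u)) = Mul(2, u, Add(104, u)))
Add(Mul(4, Function('x')(-5)), Add(1, Mul(-1, 5))) = Add(Mul(4, Mul(2, -5, Add(104, -5))), Add(1, Mul(-1, 5))) = Add(Mul(4, Mul(2, -5, 99)), Add(1, -5)) = Add(Mul(4, -990), -4) = Add(-3960, -4) = -3964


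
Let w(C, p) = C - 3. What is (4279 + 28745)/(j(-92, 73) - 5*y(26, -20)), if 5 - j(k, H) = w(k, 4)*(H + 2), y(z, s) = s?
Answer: 5504/1205 ≈ 4.5676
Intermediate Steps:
w(C, p) = -3 + C
j(k, H) = 5 - (-3 + k)*(2 + H) (j(k, H) = 5 - (-3 + k)*(H + 2) = 5 - (-3 + k)*(2 + H))
(4279 + 28745)/(j(-92, 73) - 5*y(26, -20)) = (4279 + 28745)/((11 - 2*(-92) - 1*73*(-3 - 92)) - 5*(-20)) = 33024/((11 + 184 - 1*73*(-95)) + 100) = 33024/((11 + 184 + 6935) + 100) = 33024/(7130 + 100) = 33024/7230 = 33024*(1/7230) = 5504/1205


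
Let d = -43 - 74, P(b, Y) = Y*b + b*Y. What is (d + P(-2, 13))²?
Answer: 28561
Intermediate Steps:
P(b, Y) = 2*Y*b (P(b, Y) = Y*b + Y*b = 2*Y*b)
d = -117
(d + P(-2, 13))² = (-117 + 2*13*(-2))² = (-117 - 52)² = (-169)² = 28561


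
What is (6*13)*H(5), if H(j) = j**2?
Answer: 1950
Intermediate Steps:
(6*13)*H(5) = (6*13)*5**2 = 78*25 = 1950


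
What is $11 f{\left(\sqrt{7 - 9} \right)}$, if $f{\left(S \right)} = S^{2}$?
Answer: $-22$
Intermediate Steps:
$11 f{\left(\sqrt{7 - 9} \right)} = 11 \left(\sqrt{7 - 9}\right)^{2} = 11 \left(\sqrt{-2}\right)^{2} = 11 \left(i \sqrt{2}\right)^{2} = 11 \left(-2\right) = -22$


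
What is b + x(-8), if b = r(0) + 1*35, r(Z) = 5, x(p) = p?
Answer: 32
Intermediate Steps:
b = 40 (b = 5 + 1*35 = 5 + 35 = 40)
b + x(-8) = 40 - 8 = 32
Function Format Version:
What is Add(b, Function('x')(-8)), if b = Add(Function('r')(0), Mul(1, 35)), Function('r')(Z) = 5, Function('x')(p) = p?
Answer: 32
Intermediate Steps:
b = 40 (b = Add(5, Mul(1, 35)) = Add(5, 35) = 40)
Add(b, Function('x')(-8)) = Add(40, -8) = 32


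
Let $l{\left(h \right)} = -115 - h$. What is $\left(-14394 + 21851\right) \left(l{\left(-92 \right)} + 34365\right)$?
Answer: $256088294$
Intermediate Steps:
$\left(-14394 + 21851\right) \left(l{\left(-92 \right)} + 34365\right) = \left(-14394 + 21851\right) \left(\left(-115 - -92\right) + 34365\right) = 7457 \left(\left(-115 + 92\right) + 34365\right) = 7457 \left(-23 + 34365\right) = 7457 \cdot 34342 = 256088294$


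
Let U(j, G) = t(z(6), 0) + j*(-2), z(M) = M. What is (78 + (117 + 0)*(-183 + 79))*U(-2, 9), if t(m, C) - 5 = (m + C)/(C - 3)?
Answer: -84630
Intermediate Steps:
t(m, C) = 5 + (C + m)/(-3 + C) (t(m, C) = 5 + (m + C)/(C - 3) = 5 + (C + m)/(-3 + C))
U(j, G) = 3 - 2*j (U(j, G) = (-15 + 6 + 6*0)/(-3 + 0) + j*(-2) = (-15 + 6 + 0)/(-3) - 2*j = -1/3*(-9) - 2*j = 3 - 2*j)
(78 + (117 + 0)*(-183 + 79))*U(-2, 9) = (78 + (117 + 0)*(-183 + 79))*(3 - 2*(-2)) = (78 + 117*(-104))*(3 + 4) = (78 - 12168)*7 = -12090*7 = -84630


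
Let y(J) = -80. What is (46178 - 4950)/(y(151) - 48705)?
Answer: -3748/4435 ≈ -0.84510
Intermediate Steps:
(46178 - 4950)/(y(151) - 48705) = (46178 - 4950)/(-80 - 48705) = 41228/(-48785) = 41228*(-1/48785) = -3748/4435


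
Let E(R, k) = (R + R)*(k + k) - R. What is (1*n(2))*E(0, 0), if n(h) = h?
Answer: 0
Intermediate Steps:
E(R, k) = -R + 4*R*k (E(R, k) = (2*R)*(2*k) - R = 4*R*k - R = -R + 4*R*k)
(1*n(2))*E(0, 0) = (1*2)*(0*(-1 + 4*0)) = 2*(0*(-1 + 0)) = 2*(0*(-1)) = 2*0 = 0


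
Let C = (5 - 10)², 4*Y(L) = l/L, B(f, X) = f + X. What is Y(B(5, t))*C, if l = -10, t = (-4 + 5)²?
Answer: -125/12 ≈ -10.417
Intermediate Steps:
t = 1 (t = 1² = 1)
B(f, X) = X + f
Y(L) = -5/(2*L) (Y(L) = (-10/L)/4 = -5/(2*L))
C = 25 (C = (-5)² = 25)
Y(B(5, t))*C = -5/(2*(1 + 5))*25 = -5/2/6*25 = -5/2*⅙*25 = -5/12*25 = -125/12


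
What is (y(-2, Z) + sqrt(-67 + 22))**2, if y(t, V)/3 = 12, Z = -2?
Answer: 1251 + 216*I*sqrt(5) ≈ 1251.0 + 482.99*I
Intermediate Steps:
y(t, V) = 36 (y(t, V) = 3*12 = 36)
(y(-2, Z) + sqrt(-67 + 22))**2 = (36 + sqrt(-67 + 22))**2 = (36 + sqrt(-45))**2 = (36 + 3*I*sqrt(5))**2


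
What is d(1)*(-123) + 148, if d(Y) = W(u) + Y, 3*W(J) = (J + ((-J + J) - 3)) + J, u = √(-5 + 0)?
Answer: 148 - 82*I*√5 ≈ 148.0 - 183.36*I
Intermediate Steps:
u = I*√5 (u = √(-5) = I*√5 ≈ 2.2361*I)
W(J) = -1 + 2*J/3 (W(J) = ((J + ((-J + J) - 3)) + J)/3 = ((J + (0 - 3)) + J)/3 = ((J - 3) + J)/3 = ((-3 + J) + J)/3 = (-3 + 2*J)/3 = -1 + 2*J/3)
d(Y) = -1 + Y + 2*I*√5/3 (d(Y) = (-1 + 2*(I*√5)/3) + Y = (-1 + 2*I*√5/3) + Y = -1 + Y + 2*I*√5/3)
d(1)*(-123) + 148 = (-1 + 1 + 2*I*√5/3)*(-123) + 148 = (2*I*√5/3)*(-123) + 148 = -82*I*√5 + 148 = 148 - 82*I*√5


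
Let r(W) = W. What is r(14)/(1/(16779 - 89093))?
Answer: -1012396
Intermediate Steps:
r(14)/(1/(16779 - 89093)) = 14/(1/(16779 - 89093)) = 14/(1/(-72314)) = 14/(-1/72314) = 14*(-72314) = -1012396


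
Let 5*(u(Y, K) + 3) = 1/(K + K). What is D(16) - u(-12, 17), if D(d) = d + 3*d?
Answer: 11389/170 ≈ 66.994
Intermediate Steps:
u(Y, K) = -3 + 1/(10*K) (u(Y, K) = -3 + 1/(5*(K + K)) = -3 + 1/(5*((2*K))) = -3 + (1/(2*K))/5 = -3 + 1/(10*K))
D(d) = 4*d
D(16) - u(-12, 17) = 4*16 - (-3 + (⅒)/17) = 64 - (-3 + (⅒)*(1/17)) = 64 - (-3 + 1/170) = 64 - 1*(-509/170) = 64 + 509/170 = 11389/170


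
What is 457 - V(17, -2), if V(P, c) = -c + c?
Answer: 457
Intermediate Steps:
V(P, c) = 0
457 - V(17, -2) = 457 - 1*0 = 457 + 0 = 457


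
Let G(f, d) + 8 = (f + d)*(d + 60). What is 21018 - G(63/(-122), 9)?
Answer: 2493757/122 ≈ 20441.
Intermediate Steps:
G(f, d) = -8 + (60 + d)*(d + f) (G(f, d) = -8 + (f + d)*(d + 60) = -8 + (d + f)*(60 + d) = -8 + (60 + d)*(d + f))
21018 - G(63/(-122), 9) = 21018 - (-8 + 9² + 60*9 + 60*(63/(-122)) + 9*(63/(-122))) = 21018 - (-8 + 81 + 540 + 60*(63*(-1/122)) + 9*(63*(-1/122))) = 21018 - (-8 + 81 + 540 + 60*(-63/122) + 9*(-63/122)) = 21018 - (-8 + 81 + 540 - 1890/61 - 567/122) = 21018 - 1*70439/122 = 21018 - 70439/122 = 2493757/122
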